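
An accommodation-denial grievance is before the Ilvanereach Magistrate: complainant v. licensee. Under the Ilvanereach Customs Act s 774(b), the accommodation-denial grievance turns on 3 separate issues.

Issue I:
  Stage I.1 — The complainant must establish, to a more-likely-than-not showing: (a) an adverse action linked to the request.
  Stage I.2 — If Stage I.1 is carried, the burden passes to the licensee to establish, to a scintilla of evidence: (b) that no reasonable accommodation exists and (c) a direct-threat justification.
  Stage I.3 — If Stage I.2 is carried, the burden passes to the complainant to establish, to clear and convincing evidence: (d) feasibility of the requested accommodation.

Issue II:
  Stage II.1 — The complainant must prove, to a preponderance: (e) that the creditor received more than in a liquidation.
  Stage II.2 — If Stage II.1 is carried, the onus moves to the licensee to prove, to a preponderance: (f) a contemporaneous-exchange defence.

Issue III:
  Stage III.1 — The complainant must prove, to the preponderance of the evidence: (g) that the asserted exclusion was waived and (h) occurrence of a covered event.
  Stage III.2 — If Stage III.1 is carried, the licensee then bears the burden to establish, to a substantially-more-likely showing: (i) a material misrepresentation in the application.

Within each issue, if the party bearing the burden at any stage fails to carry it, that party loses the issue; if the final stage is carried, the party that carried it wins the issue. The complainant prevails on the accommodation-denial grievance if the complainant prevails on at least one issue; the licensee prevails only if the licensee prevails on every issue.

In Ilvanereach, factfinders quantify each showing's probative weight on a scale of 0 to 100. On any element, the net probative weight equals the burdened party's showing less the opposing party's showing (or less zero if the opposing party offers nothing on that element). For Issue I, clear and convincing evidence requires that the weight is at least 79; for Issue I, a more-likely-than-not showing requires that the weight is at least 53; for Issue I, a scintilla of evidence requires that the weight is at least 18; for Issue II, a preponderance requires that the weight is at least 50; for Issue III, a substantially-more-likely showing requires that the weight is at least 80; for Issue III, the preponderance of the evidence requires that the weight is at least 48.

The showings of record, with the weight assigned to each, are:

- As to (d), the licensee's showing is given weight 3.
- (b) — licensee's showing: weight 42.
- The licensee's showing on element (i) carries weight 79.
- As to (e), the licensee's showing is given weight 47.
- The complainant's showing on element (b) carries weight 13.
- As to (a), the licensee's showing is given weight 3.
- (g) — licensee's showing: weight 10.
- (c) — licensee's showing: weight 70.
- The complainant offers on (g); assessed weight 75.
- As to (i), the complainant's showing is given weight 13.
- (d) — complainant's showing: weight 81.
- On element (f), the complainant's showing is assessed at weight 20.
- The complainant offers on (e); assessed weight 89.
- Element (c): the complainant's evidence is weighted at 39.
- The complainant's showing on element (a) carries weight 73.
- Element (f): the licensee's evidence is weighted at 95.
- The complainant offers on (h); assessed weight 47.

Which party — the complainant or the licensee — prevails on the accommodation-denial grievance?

— Issue I —
At Stage I.1 the complainant must meet a more-likely-than-not showing (weight is at least 53): on (a) the weight is 73 less the opposing 3 gives net 70, which does reach 53, so (a) meets the standard.
  The complainant carries Stage I.1; the licensee now bears the burden.
At Stage I.2 the licensee must meet a scintilla of evidence (weight is at least 18): on (b) the weight is 42 less the opposing 13 gives net 29, ≥ 18, so (b) meets the standard; on (c) the weight is 70 less the opposing 39 gives net 31, which does reach 18, so (c) meets the standard.
  The licensee carries Stage I.2; the complainant now bears the burden.
At Stage I.3 the complainant must meet clear and convincing evidence (weight is at least 79): on (d) the weight is 81 less the opposing 3 gives net 78, < 79, so (d) does not meet the standard.
  The complainant does not carry Stage I.3.
So the licensee prevails on this issue.
— Issue II —
Stage II.1 (complainant, a preponderance, weight is at least 50): (e) net 89−47=42 < 50 — fails.
  Stage II.1 not carried; the complainant fails its burden.
The licensee prevails on this issue.
— Issue III —
Stage III.1 (complainant, the preponderance of the evidence, weight is at least 48): (g) net 75−10=65 ≥ 48 — meets; (h) 47 < 48 — fails.
  Stage III.1 not carried; the complainant fails its burden.
The analysis ends at Stage III.1; the licensee prevails on this issue.
Per-issue: Issue I → licensee; Issue II → licensee; Issue III → licensee. The complainant must prevail on at least one issue; overall, the licensee prevails.

licensee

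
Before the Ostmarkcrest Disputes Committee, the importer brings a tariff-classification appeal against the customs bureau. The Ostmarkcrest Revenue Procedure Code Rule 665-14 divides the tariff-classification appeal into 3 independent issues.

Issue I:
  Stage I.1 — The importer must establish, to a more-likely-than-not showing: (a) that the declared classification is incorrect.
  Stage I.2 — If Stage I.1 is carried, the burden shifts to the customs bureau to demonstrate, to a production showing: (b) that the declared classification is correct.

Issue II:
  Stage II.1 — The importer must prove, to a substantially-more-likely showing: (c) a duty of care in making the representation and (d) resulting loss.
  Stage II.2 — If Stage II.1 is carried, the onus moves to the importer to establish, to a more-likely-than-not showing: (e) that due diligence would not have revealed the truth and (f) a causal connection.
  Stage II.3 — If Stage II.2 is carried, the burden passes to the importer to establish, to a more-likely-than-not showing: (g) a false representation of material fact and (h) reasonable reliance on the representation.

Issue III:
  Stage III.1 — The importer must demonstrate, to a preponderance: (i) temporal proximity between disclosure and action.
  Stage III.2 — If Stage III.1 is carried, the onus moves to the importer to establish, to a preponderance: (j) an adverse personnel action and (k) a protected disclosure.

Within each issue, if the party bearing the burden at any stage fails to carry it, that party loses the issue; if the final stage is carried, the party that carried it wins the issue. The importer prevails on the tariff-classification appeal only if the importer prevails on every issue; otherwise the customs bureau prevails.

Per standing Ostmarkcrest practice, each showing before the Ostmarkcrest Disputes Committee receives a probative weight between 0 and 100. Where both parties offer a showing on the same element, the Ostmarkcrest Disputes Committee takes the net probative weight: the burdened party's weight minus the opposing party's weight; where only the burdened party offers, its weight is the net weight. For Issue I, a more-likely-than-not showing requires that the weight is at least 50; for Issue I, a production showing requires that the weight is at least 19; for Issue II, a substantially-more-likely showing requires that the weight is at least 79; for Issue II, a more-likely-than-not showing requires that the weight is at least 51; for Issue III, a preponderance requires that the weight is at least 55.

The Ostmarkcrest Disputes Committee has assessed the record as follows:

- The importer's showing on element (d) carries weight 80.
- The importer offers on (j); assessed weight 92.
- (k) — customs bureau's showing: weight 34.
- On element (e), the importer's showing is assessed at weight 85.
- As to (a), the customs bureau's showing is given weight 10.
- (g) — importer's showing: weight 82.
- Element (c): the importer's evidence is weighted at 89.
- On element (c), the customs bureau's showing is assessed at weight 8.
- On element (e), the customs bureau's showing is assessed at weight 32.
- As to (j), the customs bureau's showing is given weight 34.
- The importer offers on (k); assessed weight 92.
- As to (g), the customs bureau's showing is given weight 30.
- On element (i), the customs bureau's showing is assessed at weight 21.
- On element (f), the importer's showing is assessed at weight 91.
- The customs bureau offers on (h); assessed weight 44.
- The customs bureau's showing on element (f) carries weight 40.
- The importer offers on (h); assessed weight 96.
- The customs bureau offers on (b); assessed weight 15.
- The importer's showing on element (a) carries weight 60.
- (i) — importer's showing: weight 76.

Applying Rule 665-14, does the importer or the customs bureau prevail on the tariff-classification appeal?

— Issue I —
At Stage I.1 the importer must meet a more-likely-than-not showing (weight is at least 50): on (a) the weight is 60 less the opposing 10 gives net 50, ≥ 50, so (a) meets the standard.
  Stage I.1 carried; the burden shifts to the customs bureau.
At Stage I.2 the customs bureau must meet a production showing (weight is at least 19): on (b) the weight is 15, < 19, so (b) does not meet the standard.
  The customs bureau does not carry Stage I.2.
The importer prevails on this issue.
— Issue II —
At Stage II.1 the importer must meet a substantially-more-likely showing (weight is at least 79): on (c) the weight is 89 less the opposing 8 gives net 81, ≥ 79, so (c) meets the standard; on (d) the weight is 80, which does reach 79, so (d) meets the standard.
  Stage II.1 is satisfied; the importer continues to bear the burden.
At Stage II.2 the importer must meet a more-likely-than-not showing (weight is at least 51): on (e) the weight is 85 less the opposing 32 gives net 53, ≥ 51, so (e) meets the standard; on (f) the weight is 91 less the opposing 40 gives net 51, which does reach 51, so (f) meets the standard.
  All elements met. The importer retains the burden for Stage II.3.
At Stage II.3 the importer must meet a more-likely-than-not showing (weight is at least 51): on (g) the weight is 82 less the opposing 30 gives net 52, ≥ 51, so (g) meets the standard; on (h) the weight is 96 less the opposing 44 gives net 52, ≥ 51, so (h) meets the standard.
  The importer carries the last stage.
With every stage satisfied, the importer prevails on this issue.
— Issue III —
Stage III.1 — burden on importer; standard: a preponderance (weight is at least 55).
    (i): 76 − 21 = 55 ≥ 55 [met]
  Stage III.1 carried; the burden remains with the importer.
Stage III.2 — burden on importer; standard: a preponderance (weight is at least 55).
    (j): 92 − 34 = 58 ≥ 55 [met]
    (k): 92 − 34 = 58 ≥ 55 [met]
  The importer carries the last stage.
All stages carried — the importer prevails on this issue.
Per-issue: Issue I → importer; Issue II → importer; Issue III → importer. The importer must prevail on every issue; overall, the importer prevails.

importer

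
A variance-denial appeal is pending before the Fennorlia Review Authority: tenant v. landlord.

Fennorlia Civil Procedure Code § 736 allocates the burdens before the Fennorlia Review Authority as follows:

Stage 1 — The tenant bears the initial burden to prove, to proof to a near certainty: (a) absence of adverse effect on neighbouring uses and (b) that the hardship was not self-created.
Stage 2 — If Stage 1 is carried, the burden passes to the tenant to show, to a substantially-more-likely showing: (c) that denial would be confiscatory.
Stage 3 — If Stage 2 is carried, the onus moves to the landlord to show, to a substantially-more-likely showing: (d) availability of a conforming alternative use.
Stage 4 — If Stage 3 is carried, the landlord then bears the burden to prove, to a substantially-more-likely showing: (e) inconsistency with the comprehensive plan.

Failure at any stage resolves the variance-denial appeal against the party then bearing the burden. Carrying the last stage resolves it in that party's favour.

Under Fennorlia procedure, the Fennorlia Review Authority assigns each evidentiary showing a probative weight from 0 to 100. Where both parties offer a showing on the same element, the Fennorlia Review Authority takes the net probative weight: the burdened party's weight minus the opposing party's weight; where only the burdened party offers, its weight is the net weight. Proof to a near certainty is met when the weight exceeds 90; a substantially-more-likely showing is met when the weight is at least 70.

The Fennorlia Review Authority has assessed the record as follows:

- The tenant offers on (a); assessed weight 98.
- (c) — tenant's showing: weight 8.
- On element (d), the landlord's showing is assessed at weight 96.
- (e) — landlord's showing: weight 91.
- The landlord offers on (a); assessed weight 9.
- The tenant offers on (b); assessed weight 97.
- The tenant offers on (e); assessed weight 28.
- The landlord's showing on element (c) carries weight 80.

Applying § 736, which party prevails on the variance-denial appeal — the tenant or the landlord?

landlord

Stage 1 — burden on tenant; standard: proof to a near certainty (weight exceeds 90).
    (a): 98 − 9 = 89 ≤ 90 [not met]
    (b): 97 > 90 [met]
  The tenant does not carry Stage 1.
So the landlord prevails.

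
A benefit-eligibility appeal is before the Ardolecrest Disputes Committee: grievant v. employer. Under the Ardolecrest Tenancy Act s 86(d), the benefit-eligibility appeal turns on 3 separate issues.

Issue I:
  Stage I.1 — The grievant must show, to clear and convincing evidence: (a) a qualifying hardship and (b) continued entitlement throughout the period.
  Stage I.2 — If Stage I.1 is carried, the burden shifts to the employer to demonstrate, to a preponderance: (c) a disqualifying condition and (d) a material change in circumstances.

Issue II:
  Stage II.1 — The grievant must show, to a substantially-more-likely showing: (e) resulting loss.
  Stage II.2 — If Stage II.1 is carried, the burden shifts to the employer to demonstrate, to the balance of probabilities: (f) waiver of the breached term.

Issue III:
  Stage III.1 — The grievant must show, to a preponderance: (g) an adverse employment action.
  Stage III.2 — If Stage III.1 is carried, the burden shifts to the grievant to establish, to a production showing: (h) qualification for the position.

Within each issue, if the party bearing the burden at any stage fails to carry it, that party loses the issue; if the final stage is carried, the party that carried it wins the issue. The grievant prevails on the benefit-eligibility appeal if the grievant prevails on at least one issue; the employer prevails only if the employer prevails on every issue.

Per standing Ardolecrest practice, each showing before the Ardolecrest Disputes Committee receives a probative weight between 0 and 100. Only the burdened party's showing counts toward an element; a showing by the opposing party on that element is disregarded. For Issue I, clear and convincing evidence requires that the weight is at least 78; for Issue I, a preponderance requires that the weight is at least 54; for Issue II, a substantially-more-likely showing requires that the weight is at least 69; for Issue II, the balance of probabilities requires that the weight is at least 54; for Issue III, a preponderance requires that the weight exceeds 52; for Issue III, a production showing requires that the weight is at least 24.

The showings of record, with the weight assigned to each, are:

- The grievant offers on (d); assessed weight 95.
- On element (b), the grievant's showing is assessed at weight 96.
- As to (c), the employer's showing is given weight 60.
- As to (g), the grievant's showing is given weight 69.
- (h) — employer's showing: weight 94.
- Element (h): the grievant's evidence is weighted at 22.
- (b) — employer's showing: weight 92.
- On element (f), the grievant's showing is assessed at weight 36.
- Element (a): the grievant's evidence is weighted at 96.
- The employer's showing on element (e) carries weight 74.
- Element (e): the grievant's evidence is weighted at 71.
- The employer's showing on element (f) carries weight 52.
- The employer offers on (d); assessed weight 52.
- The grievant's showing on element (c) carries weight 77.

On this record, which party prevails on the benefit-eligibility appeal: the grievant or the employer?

— Issue I —
At Stage I.1 the grievant must meet clear and convincing evidence (weight is at least 78): on (a) the weight is 96, which does reach 78, so (a) meets the standard; on (b) the weight is 96 (the employer's 92 is given no effect), which does reach 78, so (b) meets the standard.
  All elements met. The burden passes to the employer.
At Stage I.2 the employer must meet a preponderance (weight is at least 54): on (c) the weight is 60 (the grievant's 77 is given no effect), which does reach 54, so (c) meets the standard; on (d) the weight is 52 (the grievant's 95 is given no effect), which does not reach 54, so (d) does not meet the standard.
  The employer does not carry Stage I.2.
So the grievant prevails on this issue.
— Issue II —
Stage II.1 (grievant, a substantially-more-likely showing, weight is at least 69): (e) 71 (employer's 74 disregarded) ≥ 69 — meets.
  Stage II.1 is satisfied; the onus moves to the employer.
Stage II.2 (employer, the balance of probabilities, weight is at least 54): (f) 52 (grievant's 36 disregarded) < 54 — fails.
  The employer does not carry Stage II.2.
The analysis ends at Stage II.2; the grievant prevails on this issue.
— Issue III —
At Stage III.1 the grievant must meet a preponderance (weight exceeds 52): on (g) the weight is 69, > 52, so (g) meets the standard.
  Stage III.1 is satisfied; the grievant continues to bear the burden.
At Stage III.2 the grievant must meet a production showing (weight is at least 24): on (h) the weight is 22 (the employer's 94 is given no effect), < 24, so (h) does not meet the standard.
  The grievant does not carry Stage III.2.
The analysis ends at Stage III.2; the employer prevails on this issue.
Per-issue: Issue I → grievant; Issue II → grievant; Issue III → employer. The grievant must prevail on at least one issue; overall, the grievant prevails.

grievant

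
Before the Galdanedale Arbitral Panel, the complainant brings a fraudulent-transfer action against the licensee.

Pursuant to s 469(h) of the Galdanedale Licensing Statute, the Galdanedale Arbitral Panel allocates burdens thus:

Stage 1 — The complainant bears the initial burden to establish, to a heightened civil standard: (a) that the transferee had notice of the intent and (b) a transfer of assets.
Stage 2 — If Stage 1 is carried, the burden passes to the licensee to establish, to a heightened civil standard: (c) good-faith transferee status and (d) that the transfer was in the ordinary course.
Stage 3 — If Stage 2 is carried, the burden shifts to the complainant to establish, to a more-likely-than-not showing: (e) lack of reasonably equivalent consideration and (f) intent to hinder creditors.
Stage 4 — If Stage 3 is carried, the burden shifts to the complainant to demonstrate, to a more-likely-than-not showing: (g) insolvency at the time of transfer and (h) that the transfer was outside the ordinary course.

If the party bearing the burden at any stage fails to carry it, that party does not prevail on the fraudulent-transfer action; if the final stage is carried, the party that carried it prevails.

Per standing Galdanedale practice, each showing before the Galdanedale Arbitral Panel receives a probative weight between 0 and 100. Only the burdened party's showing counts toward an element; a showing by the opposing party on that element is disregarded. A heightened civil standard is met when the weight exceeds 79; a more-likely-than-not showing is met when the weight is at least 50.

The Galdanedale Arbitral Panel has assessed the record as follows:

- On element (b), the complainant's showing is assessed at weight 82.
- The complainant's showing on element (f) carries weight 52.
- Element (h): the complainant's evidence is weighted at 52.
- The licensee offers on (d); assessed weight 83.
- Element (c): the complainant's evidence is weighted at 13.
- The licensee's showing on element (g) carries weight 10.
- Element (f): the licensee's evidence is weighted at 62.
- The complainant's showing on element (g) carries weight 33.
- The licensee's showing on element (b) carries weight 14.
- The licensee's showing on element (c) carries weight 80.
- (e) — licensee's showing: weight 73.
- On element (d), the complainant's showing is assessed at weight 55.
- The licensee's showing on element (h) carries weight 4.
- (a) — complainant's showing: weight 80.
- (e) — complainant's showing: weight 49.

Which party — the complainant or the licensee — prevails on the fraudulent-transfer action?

licensee

At Stage 1 the complainant must meet a heightened civil standard (weight exceeds 79): on (a) the weight is 80, > 79, so (a) meets the standard; on (b) the weight is 82 (the licensee's 14 is given no effect), which does exceed 79, so (b) meets the standard.
  The complainant carries Stage 1; the licensee now bears the burden.
At Stage 2 the licensee must meet a heightened civil standard (weight exceeds 79): on (c) the weight is 80 (the complainant's 13 is given no effect), which does exceed 79, so (c) meets the standard; on (d) the weight is 83 (the complainant's 55 is given no effect), which does exceed 79, so (d) meets the standard.
  The licensee carries Stage 2; the complainant now bears the burden.
At Stage 3 the complainant must meet a more-likely-than-not showing (weight is at least 50): on (e) the weight is 49 (the licensee's 73 is given no effect), < 50, so (e) does not meet the standard; on (f) the weight is 52 (the licensee's 62 is given no effect), ≥ 50, so (f) meets the standard.
  The complainant does not carry Stage 3.
The analysis ends at Stage 3; the licensee prevails.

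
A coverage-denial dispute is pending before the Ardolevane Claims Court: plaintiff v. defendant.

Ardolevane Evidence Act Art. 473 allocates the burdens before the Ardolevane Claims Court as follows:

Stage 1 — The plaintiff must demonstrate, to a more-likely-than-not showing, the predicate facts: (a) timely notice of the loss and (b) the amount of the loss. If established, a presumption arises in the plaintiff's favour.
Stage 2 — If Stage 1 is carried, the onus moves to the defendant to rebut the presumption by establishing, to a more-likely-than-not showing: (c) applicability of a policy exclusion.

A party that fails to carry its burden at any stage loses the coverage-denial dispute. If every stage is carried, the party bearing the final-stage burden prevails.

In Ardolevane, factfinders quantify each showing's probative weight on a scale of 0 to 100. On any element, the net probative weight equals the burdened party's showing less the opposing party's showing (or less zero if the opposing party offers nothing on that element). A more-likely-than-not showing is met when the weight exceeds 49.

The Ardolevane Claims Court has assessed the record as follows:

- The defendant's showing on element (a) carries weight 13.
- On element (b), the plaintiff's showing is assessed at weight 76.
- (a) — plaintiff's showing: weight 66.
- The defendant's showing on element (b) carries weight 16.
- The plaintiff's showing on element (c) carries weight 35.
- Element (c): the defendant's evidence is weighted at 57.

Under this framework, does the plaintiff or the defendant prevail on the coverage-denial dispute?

Stage 1 — burden on plaintiff; standard: a more-likely-than-not showing (weight exceeds 49).
    (a): 66 − 13 = 53 > 49 [met]
    (b): 76 − 16 = 60 > 49 [met]
  The plaintiff carries Stage 1; the defendant now bears the burden.
Stage 2 — burden on defendant; standard: a more-likely-than-not showing (weight exceeds 49).
    (c): 57 − 35 = 22 ≤ 49 [not met]
  Not every element is met, so the defendant fails to carry Stage 2.
The analysis ends at Stage 2; the plaintiff prevails.

plaintiff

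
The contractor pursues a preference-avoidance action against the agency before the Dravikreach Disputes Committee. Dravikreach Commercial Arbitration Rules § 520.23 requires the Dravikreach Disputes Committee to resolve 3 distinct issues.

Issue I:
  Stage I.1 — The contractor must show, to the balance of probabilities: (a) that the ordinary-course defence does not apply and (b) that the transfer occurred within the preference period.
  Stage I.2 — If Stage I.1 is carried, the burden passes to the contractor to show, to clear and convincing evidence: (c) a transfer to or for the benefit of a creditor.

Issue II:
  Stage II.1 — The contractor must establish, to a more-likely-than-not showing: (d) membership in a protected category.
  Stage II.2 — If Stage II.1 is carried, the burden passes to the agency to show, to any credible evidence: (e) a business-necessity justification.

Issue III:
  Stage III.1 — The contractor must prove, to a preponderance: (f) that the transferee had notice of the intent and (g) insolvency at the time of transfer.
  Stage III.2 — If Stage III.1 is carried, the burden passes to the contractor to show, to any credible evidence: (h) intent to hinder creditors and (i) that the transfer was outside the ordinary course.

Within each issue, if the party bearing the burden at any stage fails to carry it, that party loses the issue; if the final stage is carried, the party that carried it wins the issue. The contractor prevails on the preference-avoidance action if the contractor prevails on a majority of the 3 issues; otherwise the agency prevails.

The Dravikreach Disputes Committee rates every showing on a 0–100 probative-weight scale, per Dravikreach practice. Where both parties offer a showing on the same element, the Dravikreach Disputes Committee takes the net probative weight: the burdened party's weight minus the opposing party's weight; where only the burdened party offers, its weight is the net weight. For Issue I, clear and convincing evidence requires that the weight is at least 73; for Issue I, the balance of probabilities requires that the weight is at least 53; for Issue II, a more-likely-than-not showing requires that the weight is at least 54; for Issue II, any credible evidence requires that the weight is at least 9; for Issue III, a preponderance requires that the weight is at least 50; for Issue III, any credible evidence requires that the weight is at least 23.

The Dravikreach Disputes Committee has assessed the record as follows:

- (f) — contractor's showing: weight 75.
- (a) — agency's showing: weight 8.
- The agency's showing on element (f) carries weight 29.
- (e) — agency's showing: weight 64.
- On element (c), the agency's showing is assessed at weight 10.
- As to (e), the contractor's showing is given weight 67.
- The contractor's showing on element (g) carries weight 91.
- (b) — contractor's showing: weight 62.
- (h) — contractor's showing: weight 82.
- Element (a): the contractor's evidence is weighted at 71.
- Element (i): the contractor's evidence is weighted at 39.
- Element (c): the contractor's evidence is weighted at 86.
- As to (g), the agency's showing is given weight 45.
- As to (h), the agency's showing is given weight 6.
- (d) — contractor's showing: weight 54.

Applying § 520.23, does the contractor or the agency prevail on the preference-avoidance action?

contractor

— Issue I —
Stage I.1 — burden on contractor; standard: the balance of probabilities (weight is at least 53).
    (a): 71 − 8 = 63 ≥ 53 [met]
    (b): 62 ≥ 53 [met]
  All elements met. The contractor retains the burden for Stage I.2.
Stage I.2 — burden on contractor; standard: clear and convincing evidence (weight is at least 73).
    (c): 86 − 10 = 76 ≥ 73 [met]
  Stage I.2 carried; the final stage is satisfied.
Every stage carried; the contractor prevails on this issue.
— Issue II —
Stage II.1 (contractor, a more-likely-than-not showing, weight is at least 54): (d) 54 ≥ 54 — meets.
  The contractor carries Stage II.1; the agency now bears the burden.
Stage II.2 (agency, any credible evidence, weight is at least 9): (e) net 64−67=-3 < 9 — fails.
  Not every element is met, so the agency fails to carry Stage II.2.
The contractor prevails on this issue.
— Issue III —
Stage III.1 — burden on contractor; standard: a preponderance (weight is at least 50).
    (f): 75 − 29 = 46 < 50 [not met]
    (g): 91 − 45 = 46 < 50 [not met]
  Stage III.1 not carried; the contractor fails its burden.
The analysis ends at Stage III.1; the agency prevails on this issue.
Per-issue: Issue I → contractor; Issue II → contractor; Issue III → agency. The contractor must prevail on a majority of issues; overall, the contractor prevails.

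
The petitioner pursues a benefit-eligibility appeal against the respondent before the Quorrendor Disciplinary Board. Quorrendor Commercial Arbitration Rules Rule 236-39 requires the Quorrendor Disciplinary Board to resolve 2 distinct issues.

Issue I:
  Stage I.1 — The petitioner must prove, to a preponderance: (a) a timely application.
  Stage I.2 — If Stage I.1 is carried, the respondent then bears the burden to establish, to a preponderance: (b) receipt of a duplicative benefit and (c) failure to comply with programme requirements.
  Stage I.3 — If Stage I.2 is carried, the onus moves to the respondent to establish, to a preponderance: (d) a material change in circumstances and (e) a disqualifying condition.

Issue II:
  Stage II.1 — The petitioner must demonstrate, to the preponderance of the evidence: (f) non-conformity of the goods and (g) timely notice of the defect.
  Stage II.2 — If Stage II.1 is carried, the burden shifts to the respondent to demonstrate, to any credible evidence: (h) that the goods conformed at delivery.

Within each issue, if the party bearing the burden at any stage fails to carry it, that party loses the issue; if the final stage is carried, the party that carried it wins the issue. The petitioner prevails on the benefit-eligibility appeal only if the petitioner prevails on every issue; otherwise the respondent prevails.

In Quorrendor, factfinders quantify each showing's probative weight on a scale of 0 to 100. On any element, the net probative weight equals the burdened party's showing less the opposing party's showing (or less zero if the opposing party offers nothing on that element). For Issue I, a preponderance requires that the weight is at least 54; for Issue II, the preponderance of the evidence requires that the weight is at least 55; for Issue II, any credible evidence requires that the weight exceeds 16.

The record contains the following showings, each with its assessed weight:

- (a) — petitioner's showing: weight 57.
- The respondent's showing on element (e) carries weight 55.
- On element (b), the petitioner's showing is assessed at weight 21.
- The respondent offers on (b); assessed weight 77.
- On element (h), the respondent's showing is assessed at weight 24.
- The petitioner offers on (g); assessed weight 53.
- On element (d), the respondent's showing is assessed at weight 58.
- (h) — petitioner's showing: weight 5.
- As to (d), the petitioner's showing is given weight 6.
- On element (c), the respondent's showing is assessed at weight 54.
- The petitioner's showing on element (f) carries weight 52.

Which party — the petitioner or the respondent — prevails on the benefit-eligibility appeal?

respondent

— Issue I —
At Stage I.1 the petitioner must meet a preponderance (weight is at least 54): on (a) the weight is 57, ≥ 54, so (a) meets the standard.
  All elements met. The burden passes to the respondent.
At Stage I.2 the respondent must meet a preponderance (weight is at least 54): on (b) the weight is 77 less the opposing 21 gives net 56, ≥ 54, so (b) meets the standard; on (c) the weight is 54, ≥ 54, so (c) meets the standard.
  Stage I.2 is satisfied; the respondent continues to bear the burden.
At Stage I.3 the respondent must meet a preponderance (weight is at least 54): on (d) the weight is 58 less the opposing 6 gives net 52, which does not reach 54, so (d) does not meet the standard; on (e) the weight is 55, ≥ 54, so (e) meets the standard.
  Stage I.3 not carried; the respondent fails its burden.
The analysis ends at Stage I.3; the petitioner prevails on this issue.
— Issue II —
Stage II.1 (petitioner, the preponderance of the evidence, weight is at least 55): (f) 52 < 55 — fails; (g) 53 < 55 — fails.
  Not every element is met, so the petitioner fails to carry Stage II.1.
The analysis ends at Stage II.1; the respondent prevails on this issue.
Per-issue: Issue I → petitioner; Issue II → respondent. The petitioner must prevail on every issue; overall, the respondent prevails.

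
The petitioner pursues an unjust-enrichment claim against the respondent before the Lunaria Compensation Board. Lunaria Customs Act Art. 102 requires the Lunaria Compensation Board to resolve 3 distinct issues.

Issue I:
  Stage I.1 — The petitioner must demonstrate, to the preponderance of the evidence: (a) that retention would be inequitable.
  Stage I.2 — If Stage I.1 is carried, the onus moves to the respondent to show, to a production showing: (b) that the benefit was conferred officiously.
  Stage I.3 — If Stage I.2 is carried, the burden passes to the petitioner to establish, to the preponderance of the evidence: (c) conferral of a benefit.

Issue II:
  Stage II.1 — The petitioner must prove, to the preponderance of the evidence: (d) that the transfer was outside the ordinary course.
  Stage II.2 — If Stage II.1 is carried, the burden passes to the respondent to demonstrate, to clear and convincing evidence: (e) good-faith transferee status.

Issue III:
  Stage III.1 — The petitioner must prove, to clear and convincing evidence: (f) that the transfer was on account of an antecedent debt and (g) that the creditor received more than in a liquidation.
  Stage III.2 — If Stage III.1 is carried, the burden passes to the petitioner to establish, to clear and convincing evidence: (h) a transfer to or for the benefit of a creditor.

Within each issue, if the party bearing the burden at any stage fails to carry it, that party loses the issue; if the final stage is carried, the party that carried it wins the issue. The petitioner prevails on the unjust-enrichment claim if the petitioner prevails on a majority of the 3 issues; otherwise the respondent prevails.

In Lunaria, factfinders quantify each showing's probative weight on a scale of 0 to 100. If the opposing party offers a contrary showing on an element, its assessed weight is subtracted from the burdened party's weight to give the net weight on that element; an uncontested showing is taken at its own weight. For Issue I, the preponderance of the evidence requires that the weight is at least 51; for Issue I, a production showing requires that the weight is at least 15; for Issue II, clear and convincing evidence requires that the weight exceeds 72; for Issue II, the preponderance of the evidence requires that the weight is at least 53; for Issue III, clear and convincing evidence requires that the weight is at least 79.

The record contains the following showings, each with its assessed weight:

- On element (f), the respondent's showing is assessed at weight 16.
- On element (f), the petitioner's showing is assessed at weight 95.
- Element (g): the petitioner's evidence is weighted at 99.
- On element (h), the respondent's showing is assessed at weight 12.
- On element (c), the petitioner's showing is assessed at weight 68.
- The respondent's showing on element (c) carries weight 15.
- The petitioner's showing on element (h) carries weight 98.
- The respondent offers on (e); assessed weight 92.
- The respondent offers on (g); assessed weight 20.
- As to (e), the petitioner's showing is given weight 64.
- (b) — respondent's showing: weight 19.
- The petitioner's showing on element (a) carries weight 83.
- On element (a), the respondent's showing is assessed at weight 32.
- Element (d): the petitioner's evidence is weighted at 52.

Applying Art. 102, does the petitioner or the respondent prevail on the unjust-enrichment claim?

— Issue I —
Stage I.1 (petitioner, the preponderance of the evidence, weight is at least 51): (a) net 83−32=51 ≥ 51 — meets.
  Stage I.1 carried; the burden shifts to the respondent.
Stage I.2 (respondent, a production showing, weight is at least 15): (b) 19 ≥ 15 — meets.
  Stage I.2 is satisfied; the onus moves to the petitioner.
Stage I.3 (petitioner, the preponderance of the evidence, weight is at least 51): (c) net 68−15=53 ≥ 51 — meets.
  All elements met at the final stage.
All stages carried — the petitioner prevails on this issue.
— Issue II —
Stage II.1 — burden on petitioner; standard: the preponderance of the evidence (weight is at least 53).
    (d): 52 < 53 [not met]
  The petitioner does not carry Stage II.1.
The analysis ends at Stage II.1; the respondent prevails on this issue.
— Issue III —
Stage III.1 (petitioner, clear and convincing evidence, weight is at least 79): (f) net 95−16=79 ≥ 79 — meets; (g) net 99−20=79 ≥ 79 — meets.
  Stage III.1 is satisfied; the petitioner continues to bear the burden.
Stage III.2 (petitioner, clear and convincing evidence, weight is at least 79): (h) net 98−12=86 ≥ 79 — meets.
  The petitioner carries the last stage.
All stages carried — the petitioner prevails on this issue.
Per-issue: Issue I → petitioner; Issue II → respondent; Issue III → petitioner. The petitioner must prevail on a majority of issues; overall, the petitioner prevails.

petitioner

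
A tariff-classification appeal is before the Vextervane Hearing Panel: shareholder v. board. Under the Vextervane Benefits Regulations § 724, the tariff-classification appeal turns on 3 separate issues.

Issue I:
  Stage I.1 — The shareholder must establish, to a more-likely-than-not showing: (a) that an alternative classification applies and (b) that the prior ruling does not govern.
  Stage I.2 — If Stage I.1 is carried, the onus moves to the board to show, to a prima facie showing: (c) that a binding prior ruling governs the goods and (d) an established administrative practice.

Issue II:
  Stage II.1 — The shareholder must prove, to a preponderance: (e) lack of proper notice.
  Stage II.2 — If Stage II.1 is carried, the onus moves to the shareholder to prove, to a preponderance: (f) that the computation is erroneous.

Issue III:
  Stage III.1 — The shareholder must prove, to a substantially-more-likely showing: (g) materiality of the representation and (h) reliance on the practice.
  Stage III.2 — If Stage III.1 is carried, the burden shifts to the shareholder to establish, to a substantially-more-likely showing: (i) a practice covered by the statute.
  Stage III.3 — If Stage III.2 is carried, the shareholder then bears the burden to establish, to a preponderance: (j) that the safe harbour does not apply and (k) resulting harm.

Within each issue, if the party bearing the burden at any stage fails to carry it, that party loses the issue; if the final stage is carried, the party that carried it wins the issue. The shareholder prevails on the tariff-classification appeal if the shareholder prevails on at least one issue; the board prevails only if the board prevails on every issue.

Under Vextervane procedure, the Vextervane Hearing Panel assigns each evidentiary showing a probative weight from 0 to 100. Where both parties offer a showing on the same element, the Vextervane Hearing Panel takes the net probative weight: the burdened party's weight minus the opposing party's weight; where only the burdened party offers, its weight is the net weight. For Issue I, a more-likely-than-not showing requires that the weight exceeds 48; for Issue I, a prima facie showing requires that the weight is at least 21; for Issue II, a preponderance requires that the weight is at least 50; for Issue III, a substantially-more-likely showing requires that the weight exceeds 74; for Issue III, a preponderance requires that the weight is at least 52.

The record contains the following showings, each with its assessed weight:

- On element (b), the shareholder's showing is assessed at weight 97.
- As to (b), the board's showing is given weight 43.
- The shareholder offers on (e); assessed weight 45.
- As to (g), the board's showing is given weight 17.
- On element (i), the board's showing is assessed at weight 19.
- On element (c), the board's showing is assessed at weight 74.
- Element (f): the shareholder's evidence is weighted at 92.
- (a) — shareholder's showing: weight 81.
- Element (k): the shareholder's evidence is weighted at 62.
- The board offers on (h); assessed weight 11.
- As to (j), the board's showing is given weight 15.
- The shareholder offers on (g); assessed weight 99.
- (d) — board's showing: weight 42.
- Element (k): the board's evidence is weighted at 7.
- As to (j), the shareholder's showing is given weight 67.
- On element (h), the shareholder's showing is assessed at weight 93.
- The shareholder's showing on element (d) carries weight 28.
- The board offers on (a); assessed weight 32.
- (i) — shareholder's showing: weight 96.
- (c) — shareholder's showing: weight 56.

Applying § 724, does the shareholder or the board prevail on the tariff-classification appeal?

shareholder

— Issue I —
At Stage I.1 the shareholder must meet a more-likely-than-not showing (weight exceeds 48): on (a) the weight is 81 less the opposing 32 gives net 49, > 48, so (a) meets the standard; on (b) the weight is 97 less the opposing 43 gives net 54, which does exceed 48, so (b) meets the standard.
  The shareholder carries Stage I.1; the board now bears the burden.
At Stage I.2 the board must meet a prima facie showing (weight is at least 21): on (c) the weight is 74 less the opposing 56 gives net 18, < 21, so (c) does not meet the standard; on (d) the weight is 42 less the opposing 28 gives net 14, < 21, so (d) does not meet the standard.
  Not every element is met, so the board fails to carry Stage I.2.
So the shareholder prevails on this issue.
— Issue II —
Stage II.1 (shareholder, a preponderance, weight is at least 50): (e) 45 < 50 — fails.
  The shareholder does not carry Stage II.1.
So the board prevails on this issue.
— Issue III —
Stage III.1 — burden on shareholder; standard: a substantially-more-likely showing (weight exceeds 74).
    (g): 99 − 17 = 82 > 74 [met]
    (h): 93 − 11 = 82 > 74 [met]
  All elements met. The shareholder retains the burden for Stage III.2.
Stage III.2 — burden on shareholder; standard: a substantially-more-likely showing (weight exceeds 74).
    (i): 96 − 19 = 77 > 74 [met]
  All elements met. The shareholder retains the burden for Stage III.3.
Stage III.3 — burden on shareholder; standard: a preponderance (weight is at least 52).
    (j): 67 − 15 = 52 ≥ 52 [met]
    (k): 62 − 7 = 55 ≥ 52 [met]
  All elements met at the final stage.
All stages carried — the shareholder prevails on this issue.
Per-issue: Issue I → shareholder; Issue II → board; Issue III → shareholder. The shareholder must prevail on at least one issue; overall, the shareholder prevails.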